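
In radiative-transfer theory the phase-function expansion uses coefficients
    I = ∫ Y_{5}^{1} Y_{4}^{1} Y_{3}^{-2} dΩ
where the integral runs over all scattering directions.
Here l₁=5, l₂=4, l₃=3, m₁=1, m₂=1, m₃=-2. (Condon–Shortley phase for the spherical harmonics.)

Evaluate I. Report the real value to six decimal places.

m-sum 0 ✓  L=12 even ✓  1≤3≤9 ✓
Π(2lᵢ+1) = 11×9×7 = 693
triangle coeff Δ(5,4,3) = 1/180180
Σ_t [2,4]: t=2:+1/576 t=3:−1/144 t=4:+1/576 = -1/288
(3j)²=20/1001 [(5 4 3; 0 0 0)], sign=+1
Σ_t [3,4]: t=3:−1/432 t=4:+1/1152 = -5/3456
(3j)²=625/36036 [(5 4 3; 1 1 -2)], sign=+1
⇒ 4πI² = 3125/13013
I = (+1)√(3125/13013/(4π)) = 0.13823925

0.138239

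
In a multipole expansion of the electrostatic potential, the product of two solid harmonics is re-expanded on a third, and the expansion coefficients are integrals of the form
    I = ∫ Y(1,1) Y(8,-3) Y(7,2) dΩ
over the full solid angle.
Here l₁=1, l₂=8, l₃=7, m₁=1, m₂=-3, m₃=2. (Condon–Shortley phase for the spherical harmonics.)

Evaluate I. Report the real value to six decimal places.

Checks pass: Σm=0; 16 even; l₃=7∈[7,9].
(2·1+1)(2·8+1)(2·7+1) = 765
Δ: 2! 0! 14! / 17! → 1/2040
sum: t=1:−1/25401600 = -1/25401600
3j²(1 8 7; 0 0 0) = Δ·Π!·Σ² = 8/255  (sign +1)
sum: t=0:+1/87091200 = 1/87091200
3j²(1 8 7; 1 -3 2) = Δ·Π!·Σ² = 11/408  (sign -1)
combine: 4πI² = 765·8/255·11/408 = 11/17
take √, sign -1: I = -0.22691696

-0.226917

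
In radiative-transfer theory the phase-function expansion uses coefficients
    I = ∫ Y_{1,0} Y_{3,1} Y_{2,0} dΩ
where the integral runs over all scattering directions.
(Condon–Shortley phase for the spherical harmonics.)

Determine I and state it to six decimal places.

Σmᵢ = 1 ≠ 0, so the φ-integral vanishes; I = 0

0.000000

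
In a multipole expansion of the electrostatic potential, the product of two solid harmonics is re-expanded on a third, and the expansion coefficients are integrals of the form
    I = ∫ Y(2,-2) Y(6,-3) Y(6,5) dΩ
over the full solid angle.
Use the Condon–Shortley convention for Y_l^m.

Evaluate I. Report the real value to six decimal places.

0.120286

Rules hold: Σm=0, L=14 even, 4≤6≤8.
N = 5·13·13 = 845
Δ = 2!·2!·10!/15! = 1/90090
Racah Σ t=0..2: t=0:+1/69120 t=1:−1/14400 t=2:+1/69120 = -7/172800
⇒ 3j(2 6 6; 0 0 0)² = 14/715, sgn -1
Racah Σ t=2..2: t=2:+1/1451520 = 1/1451520
⇒ 3j(2 6 6; -2 -3 5)² = 1/91, sgn -1
4πI² = N·(3j₀)²·(3jₘ)² = 2/11
I = +1·√(0.181818/4π) = 0.12028562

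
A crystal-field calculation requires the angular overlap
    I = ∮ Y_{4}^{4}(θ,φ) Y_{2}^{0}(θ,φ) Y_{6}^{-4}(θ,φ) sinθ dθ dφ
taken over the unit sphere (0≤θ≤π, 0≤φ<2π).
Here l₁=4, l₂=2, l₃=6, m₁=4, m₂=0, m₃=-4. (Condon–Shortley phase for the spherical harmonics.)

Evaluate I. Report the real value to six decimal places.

0.106690

m-sum 0 ✓  L=12 even ✓  2≤6≤6 ✓
Π(2lᵢ+1) = 9×5×13 = 585
triangle coeff Δ(4,2,6) = 1/6435
Σ_t [0,0]: t=0:+1/2304 = 1/2304
(3j)²=5/143 [(4 2 6; 0 0 0)], sign=+1
Σ_t [0,0]: t=0:+1/161280 = 1/161280
(3j)²=1/143 [(4 2 6; 4 0 -4)], sign=+1
⇒ 4πI² = 225/1573
I = (+1)√(225/1573/(4π)) = 0.10668957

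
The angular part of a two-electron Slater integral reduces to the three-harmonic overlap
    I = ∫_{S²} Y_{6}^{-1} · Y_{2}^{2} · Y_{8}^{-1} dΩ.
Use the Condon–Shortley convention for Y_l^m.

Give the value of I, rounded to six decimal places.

m-sum 0 ✓  L=16 even ✓  4≤8≤8 ✓
Π(2lᵢ+1) = 13×5×17 = 1105
triangle coeff Δ(6,2,8) = 1/30940
Σ_t [0,0]: t=0:+1/2073600 = 1/2073600
(3j)²=28/1105 [(6 2 8; 0 0 0)], sign=+1
Σ_t [0,0]: t=0:+1/14515200 = 1/14515200
(3j)²=9/2210 [(6 2 8; -1 2 -1)], sign=-1
⇒ 4πI² = 126/1105
I = (-1)√(126/1105/(4π)) = -0.09525750

-0.095258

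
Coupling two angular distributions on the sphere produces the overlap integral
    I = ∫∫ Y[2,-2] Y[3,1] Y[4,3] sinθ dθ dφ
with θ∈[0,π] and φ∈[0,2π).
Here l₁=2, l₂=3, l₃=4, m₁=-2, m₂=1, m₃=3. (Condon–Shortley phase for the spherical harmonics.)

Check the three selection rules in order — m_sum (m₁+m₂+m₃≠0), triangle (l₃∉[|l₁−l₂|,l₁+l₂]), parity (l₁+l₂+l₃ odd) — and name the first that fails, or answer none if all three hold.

m_sum

Σmᵢ = 2  ✗
l₃∈[|l₁−l₂|,l₁+l₂]=[1,5], have l₃=4
Σlᵢ = 9 ⇒ odd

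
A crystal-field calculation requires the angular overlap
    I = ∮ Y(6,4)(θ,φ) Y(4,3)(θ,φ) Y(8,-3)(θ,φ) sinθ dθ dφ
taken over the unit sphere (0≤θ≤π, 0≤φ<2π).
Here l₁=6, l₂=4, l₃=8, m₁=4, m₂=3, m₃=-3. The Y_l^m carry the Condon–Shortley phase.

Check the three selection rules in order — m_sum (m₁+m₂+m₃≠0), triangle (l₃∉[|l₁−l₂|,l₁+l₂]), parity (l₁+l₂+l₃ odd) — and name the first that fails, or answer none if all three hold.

azimuthal sum: 4 + 3 − 3 = 4  ✗
2 ≤ 8 ≤ 10 (triangle on l)
L = 6 + 4 + 8 = 18 (even)

m_sum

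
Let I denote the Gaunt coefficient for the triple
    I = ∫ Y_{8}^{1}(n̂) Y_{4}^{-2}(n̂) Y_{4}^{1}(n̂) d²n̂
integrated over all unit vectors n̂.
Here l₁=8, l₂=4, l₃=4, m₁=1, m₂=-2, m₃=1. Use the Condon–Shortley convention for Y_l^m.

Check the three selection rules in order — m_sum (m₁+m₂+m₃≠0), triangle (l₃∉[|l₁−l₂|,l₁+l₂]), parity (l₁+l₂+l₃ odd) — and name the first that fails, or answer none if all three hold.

m₁+m₂+m₃ = 1 − 2 + 1 = 0  ✓
triangle: |8−4|=4 ≤ l₃=4 ≤ 8+4=12  ✓
parity: l₁+l₂+l₃ = 16 is even  ✓

none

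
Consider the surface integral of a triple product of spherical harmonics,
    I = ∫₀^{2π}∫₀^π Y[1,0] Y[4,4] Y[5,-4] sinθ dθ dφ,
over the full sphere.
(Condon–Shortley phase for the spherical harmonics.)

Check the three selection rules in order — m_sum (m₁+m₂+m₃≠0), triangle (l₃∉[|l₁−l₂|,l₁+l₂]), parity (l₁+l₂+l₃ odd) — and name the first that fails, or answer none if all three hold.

Σmᵢ = 0  ✓
l₃∈[|l₁−l₂|,l₁+l₂]=[3,5], have l₃=5  ✓
Σlᵢ = 10 ⇒ even  ✓

none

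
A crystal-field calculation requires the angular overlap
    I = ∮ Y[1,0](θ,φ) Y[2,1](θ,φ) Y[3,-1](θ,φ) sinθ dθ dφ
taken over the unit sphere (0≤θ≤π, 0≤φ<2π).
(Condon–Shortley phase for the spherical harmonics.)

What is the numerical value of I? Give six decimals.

-0.233597

Checks pass: Σm=0; 6 even; l₃=3∈[1,3].
(2·1+1)(2·2+1)(2·3+1) = 105
Δ: 0! 2! 4! / 7! → 1/105
sum: t=0:+1/4 = 1/4
3j²(1 2 3; 0 0 0) = Δ·Π!·Σ² = 3/35  (sign -1)
sum: t=0:+1/6 = 1/6
3j²(1 2 3; 0 1 -1) = Δ·Π!·Σ² = 8/105  (sign +1)
combine: 4πI² = 105·3/35·8/105 = 24/35
take √, sign -1: I = -0.23359668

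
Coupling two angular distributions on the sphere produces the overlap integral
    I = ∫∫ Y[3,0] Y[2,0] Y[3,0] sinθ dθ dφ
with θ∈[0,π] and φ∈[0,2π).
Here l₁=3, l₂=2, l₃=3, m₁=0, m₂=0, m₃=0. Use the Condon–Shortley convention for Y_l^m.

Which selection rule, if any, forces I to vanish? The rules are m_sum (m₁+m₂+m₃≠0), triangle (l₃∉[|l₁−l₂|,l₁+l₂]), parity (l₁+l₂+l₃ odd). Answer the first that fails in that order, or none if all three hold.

none

Σmᵢ = 0  ✓
l₃∈[|l₁−l₂|,l₁+l₂]=[1,5], have l₃=3  ✓
Σlᵢ = 8 ⇒ even  ✓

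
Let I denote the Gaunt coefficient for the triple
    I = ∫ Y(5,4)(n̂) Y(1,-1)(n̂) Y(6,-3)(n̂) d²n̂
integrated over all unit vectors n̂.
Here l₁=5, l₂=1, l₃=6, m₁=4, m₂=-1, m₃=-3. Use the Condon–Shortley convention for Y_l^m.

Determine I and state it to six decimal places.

Checks pass: Σm=0; 12 even; l₃=6∈[4,6].
(2·5+1)(2·1+1)(2·6+1) = 429
Δ: 0! 10! 2! / 13! → 1/858
sum: t=0:+1/14400 = 1/14400
3j²(5 1 6; 0 0 0) = Δ·Π!·Σ² = 6/143  (sign +1)
sum: t=0:+1/725760 = 1/725760
3j²(5 1 6; 4 -1 -3) = Δ·Π!·Σ² = 1/286  (sign -1)
combine: 4πI² = 429·6/143·1/286 = 9/143
take √, sign -1: I = -0.07076985

-0.070770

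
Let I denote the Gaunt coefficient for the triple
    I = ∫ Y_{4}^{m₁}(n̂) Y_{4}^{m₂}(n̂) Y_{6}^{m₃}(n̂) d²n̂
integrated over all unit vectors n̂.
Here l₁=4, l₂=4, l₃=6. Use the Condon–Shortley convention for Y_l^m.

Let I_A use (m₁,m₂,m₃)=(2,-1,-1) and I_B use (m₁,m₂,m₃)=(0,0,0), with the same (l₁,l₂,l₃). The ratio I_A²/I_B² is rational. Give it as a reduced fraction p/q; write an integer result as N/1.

Shared (l₁,l₂,l₃)=(4,4,6): N and (l;000)² cancel in I_A²/I_B².
A: Δ = 2!·6!·6!/15! = 1/1261260; Racah Σ t=0..2: t=0:+1/3456 t=1:−1/5760 t=2:+1/172800 = 7/57600; ⇒ 3j(4 4 6; 2 -1 -1)² = 21/2860, sgn -1
B: Δ = 2!·6!·6!/15! = 1/1261260; Racah Σ t=0..2: t=0:+1/4608 t=1:−1/1296 t=2:+1/4608 = -7/20736; ⇒ 3j(4 4 6; 0 0 0)² = 20/1287, sgn -1
I_A²/I_B² = (21/2860)/(20/1287) = 189/400

189/400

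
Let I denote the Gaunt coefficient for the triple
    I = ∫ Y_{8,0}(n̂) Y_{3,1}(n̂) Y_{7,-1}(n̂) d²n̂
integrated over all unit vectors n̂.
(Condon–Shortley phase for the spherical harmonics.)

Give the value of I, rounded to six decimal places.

Rules hold: Σm=0, L=18 even, 5≤7≤11.
N = 17·7·15 = 1785
Δ = 4!·12!·2!/19! = 1/5290740
Racah Σ t=1..3: t=1:−1/7257600 t=2:+1/2073600 t=3:−1/7257600 = 1/4838400
⇒ 3j(8 3 7; 0 0 0)² = 252/20995, sgn -1
Racah Σ t=2..4: t=2:+1/4147200 t=3:−1/3628800 t=4:+1/46448640 = -1/77414400
⇒ 3j(8 3 7; 0 1 -1)² = 3/41990, sgn -1
4πI² = N·(3j₀)²·(3jₘ)² = 7938/5185765
I = +1·√(0.00153073/4π) = 0.01103683

0.011037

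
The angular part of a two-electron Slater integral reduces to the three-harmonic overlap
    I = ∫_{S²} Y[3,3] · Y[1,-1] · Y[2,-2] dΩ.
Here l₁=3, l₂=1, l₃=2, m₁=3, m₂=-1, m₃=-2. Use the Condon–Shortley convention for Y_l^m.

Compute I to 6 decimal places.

Rules hold: Σm=0, L=6 even, 2≤2≤4.
N = 7·3·5 = 105
Δ = 2!·4!·0!/7! = 1/105
Racah Σ t=1..1: t=1:−1/4 = -1/4
⇒ 3j(3 1 2; 0 0 0)² = 3/35, sgn -1
Racah Σ t=0..0: t=0:+1/48 = 1/48
⇒ 3j(3 1 2; 3 -1 -2)² = 1/7, sgn +1
4πI² = N·(3j₀)²·(3jₘ)² = 9/7
I = -1·√(1.28571/4π) = -0.31986543

-0.319865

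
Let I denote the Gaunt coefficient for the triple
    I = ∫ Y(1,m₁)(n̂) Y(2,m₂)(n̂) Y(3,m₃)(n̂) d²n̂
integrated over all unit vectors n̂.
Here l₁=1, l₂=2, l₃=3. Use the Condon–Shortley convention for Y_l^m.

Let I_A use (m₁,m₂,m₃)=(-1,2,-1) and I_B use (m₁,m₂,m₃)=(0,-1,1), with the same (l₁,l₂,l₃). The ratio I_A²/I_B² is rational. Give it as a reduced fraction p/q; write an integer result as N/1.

l's match ⇒ only the (l;m) 3-j factors differ between A and B.
A: triangle coeff Δ(1,2,3) = 1/105; Σ_t [0,0]: t=0:+1/48 = 1/48; (3j)²=1/105 [(1 2 3; -1 2 -1)], sign=+1
B: triangle coeff Δ(1,2,3) = 1/105; Σ_t [0,0]: t=0:+1/6 = 1/6; (3j)²=8/105 [(1 2 3; 0 -1 1)], sign=+1
I_A²/I_B² = (1/105)/(8/105) = 1/8

1/8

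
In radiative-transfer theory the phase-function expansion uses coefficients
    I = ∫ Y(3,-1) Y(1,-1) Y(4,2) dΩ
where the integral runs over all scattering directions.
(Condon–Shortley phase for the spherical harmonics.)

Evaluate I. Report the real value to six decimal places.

0.238414

m-sum 0 ✓  L=8 even ✓  2≤4≤4 ✓
Π(2lᵢ+1) = 7×3×9 = 189
triangle coeff Δ(3,1,4) = 1/252
Σ_t [0,0]: t=0:+1/36 = 1/36
(3j)²=4/63 [(3 1 4; 0 0 0)], sign=+1
Σ_t [0,0]: t=0:+1/96 = 1/96
(3j)²=5/84 [(3 1 4; -1 -1 2)], sign=+1
⇒ 4πI² = 5/7
I = (+1)√(5/7/(4π)) = 0.23841361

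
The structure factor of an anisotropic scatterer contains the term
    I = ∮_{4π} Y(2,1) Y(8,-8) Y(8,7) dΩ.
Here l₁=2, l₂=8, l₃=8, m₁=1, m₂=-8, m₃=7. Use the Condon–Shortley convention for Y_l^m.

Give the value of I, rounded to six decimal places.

0.162642

Rules hold: Σm=0, L=18 even, 6≤8≤10.
N = 5·17·17 = 1445
Δ = 2!·2!·14!/19! = 1/348840
Racah Σ t=0..2: t=0:+1/116121600 t=1:−1/25401600 t=2:+1/116121600 = -1/45158400
⇒ 3j(2 8 8; 0 0 0)² = 24/1615, sgn -1
Racah Σ t=0..0: t=0:+1/174356582400 = 1/174356582400
⇒ 3j(2 8 8; 1 -8 7)² = 5/323, sgn -1
4πI² = N·(3j₀)²·(3jₘ)² = 120/361
I = +1·√(0.33241/4π) = 0.16264177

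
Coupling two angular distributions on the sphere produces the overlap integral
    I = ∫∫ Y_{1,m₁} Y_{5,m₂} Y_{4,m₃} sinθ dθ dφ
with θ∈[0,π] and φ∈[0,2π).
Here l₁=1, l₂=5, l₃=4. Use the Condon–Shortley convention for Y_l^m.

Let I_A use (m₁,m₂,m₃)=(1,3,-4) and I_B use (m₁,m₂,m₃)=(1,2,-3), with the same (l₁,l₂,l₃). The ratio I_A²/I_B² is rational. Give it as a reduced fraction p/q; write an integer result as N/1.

l's match ⇒ only the (l;m) 3-j factors differ between A and B.
A: triangle coeff Δ(1,5,4) = 1/495; Σ_t [0,0]: t=0:+1/80640 = 1/80640; (3j)²=1/495 [(1 5 4; 1 3 -4)], sign=+1
B: triangle coeff Δ(1,5,4) = 1/495; Σ_t [0,0]: t=0:+1/10080 = 1/10080; (3j)²=1/165 [(1 5 4; 1 2 -3)], sign=-1
I_A²/I_B² = (1/495)/(1/165) = 1/3

1/3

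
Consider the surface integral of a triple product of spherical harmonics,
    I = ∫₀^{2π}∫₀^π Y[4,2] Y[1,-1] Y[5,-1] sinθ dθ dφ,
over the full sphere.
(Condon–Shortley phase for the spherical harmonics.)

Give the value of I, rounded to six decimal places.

-0.120286

Checks pass: Σm=0; 10 even; l₃=5∈[3,5].
(2·4+1)(2·1+1)(2·5+1) = 297
Δ: 0! 8! 2! / 11! → 1/495
sum: t=0:+1/576 = 1/576
3j²(4 1 5; 0 0 0) = Δ·Π!·Σ² = 5/99  (sign -1)
sum: t=0:+1/2880 = 1/2880
3j²(4 1 5; 2 -1 -1) = Δ·Π!·Σ² = 2/165  (sign +1)
combine: 4πI² = 297·5/99·2/165 = 2/11
take √, sign -1: I = -0.12028562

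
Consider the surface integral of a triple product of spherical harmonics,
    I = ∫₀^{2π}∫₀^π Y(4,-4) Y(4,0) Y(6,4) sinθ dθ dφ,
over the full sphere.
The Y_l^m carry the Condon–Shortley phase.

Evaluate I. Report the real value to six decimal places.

Rules hold: Σm=0, L=14 even, 0≤6≤8.
N = 9·9·13 = 1053
Δ = 2!·6!·6!/15! = 1/1261260
Racah Σ t=0..2: t=0:+1/4608 t=1:−1/1296 t=2:+1/4608 = -7/20736
⇒ 3j(4 4 6; 0 0 0)² = 20/1287, sgn -1
Racah Σ t=2..2: t=2:+1/69120 = 1/69120
⇒ 3j(4 4 6; -4 0 4)² = 4/143, sgn +1
4πI² = N·(3j₀)²·(3jₘ)² = 720/1573
I = -1·√(0.457724/4π) = -0.19085211

-0.190852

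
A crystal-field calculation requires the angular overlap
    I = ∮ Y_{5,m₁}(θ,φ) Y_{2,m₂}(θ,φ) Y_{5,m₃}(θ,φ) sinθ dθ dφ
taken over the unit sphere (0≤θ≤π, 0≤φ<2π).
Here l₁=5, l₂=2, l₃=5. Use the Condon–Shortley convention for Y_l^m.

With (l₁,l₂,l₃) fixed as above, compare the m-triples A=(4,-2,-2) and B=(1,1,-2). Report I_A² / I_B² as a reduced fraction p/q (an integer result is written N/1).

Same 5,2,5: normalisation and zero-m 3j drop out of the ratio.
A: Δ: 2! 8! 2! / 13! → 1/38610; sum: t=0:+1/20160 = 1/20160; 3j²(5 2 5; 4 -2 -2) = Δ·Π!·Σ² = 12/715  (sign -1)
B: Δ: 2! 8! 2! / 13! → 1/38610; sum: t=1:−1/1440 t=2:+1/2880 = -1/2880; 3j²(5 2 5; 1 1 -2) = Δ·Π!·Σ² = 7/715  (sign +1)
I_A²/I_B² = (12/715)/(7/715) = 12/7

12/7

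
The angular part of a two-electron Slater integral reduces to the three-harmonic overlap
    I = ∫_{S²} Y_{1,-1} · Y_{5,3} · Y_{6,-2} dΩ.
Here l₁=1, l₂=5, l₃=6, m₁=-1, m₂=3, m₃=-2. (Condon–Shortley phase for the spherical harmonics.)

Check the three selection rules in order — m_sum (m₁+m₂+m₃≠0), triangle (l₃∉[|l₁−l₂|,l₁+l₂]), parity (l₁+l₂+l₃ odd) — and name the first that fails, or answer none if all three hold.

azimuthal sum: -1 + 3 − 2 = 0  ✓
4 ≤ 6 ≤ 6 (triangle on l)  ✓
L = 1 + 5 + 6 = 12 (even)  ✓

none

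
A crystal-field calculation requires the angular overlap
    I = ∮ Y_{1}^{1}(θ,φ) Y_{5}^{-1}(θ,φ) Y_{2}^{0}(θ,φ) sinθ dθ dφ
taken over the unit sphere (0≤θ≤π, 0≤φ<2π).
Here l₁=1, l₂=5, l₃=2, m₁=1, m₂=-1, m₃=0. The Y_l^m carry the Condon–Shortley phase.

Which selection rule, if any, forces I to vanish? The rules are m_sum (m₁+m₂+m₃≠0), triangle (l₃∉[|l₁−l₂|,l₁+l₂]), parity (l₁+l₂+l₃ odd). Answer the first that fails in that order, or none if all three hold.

m₁+m₂+m₃ = 1 − 1 + 0 = 0  ✓
triangle: |1−5|=4 ≤ l₃=2 ≤ 1+5=6  ✗
parity: l₁+l₂+l₃ = 8 is even

triangle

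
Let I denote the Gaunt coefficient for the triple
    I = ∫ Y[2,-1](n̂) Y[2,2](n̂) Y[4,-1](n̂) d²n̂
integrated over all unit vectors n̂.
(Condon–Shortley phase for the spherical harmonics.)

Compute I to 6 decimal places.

m-sum 0 ✓  L=8 even ✓  0≤4≤4 ✓
Π(2lᵢ+1) = 5×5×9 = 225
triangle coeff Δ(2,2,4) = 1/630
Σ_t [0,0]: t=0:+1/16 = 1/16
(3j)²=2/35 [(2 2 4; 0 0 0)], sign=+1
Σ_t [0,0]: t=0:+1/144 = 1/144
(3j)²=1/126 [(2 2 4; -1 2 -1)], sign=-1
⇒ 4πI² = 5/49
I = (-1)√(5/49/(4π)) = -0.09011188

-0.090112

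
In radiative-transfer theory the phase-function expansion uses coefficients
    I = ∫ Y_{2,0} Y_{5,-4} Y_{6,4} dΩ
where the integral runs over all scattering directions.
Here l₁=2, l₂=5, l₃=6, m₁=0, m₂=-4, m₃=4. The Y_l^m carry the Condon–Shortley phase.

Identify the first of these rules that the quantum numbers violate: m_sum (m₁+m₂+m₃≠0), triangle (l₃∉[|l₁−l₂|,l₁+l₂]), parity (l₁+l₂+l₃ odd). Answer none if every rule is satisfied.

Σmᵢ = 0  ✓
l₃∈[|l₁−l₂|,l₁+l₂]=[3,7], have l₃=6  ✓
Σlᵢ = 13 ⇒ odd  ✗

parity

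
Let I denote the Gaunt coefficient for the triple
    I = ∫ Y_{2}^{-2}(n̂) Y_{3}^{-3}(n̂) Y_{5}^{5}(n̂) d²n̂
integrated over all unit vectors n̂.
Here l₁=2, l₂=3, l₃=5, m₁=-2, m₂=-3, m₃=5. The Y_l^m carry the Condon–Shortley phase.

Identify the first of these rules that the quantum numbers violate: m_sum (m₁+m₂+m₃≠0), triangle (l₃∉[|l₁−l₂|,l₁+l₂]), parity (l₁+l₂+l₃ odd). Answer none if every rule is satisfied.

none

m₁+m₂+m₃ = -2 − 3 + 5 = 0  ✓
triangle: |2−3|=1 ≤ l₃=5 ≤ 2+3=5  ✓
parity: l₁+l₂+l₃ = 10 is even  ✓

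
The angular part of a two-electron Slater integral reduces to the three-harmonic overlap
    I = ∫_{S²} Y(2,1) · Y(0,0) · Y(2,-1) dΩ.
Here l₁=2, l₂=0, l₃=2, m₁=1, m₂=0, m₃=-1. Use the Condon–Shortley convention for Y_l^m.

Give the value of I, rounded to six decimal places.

-0.282095

Rules hold: Σm=0, L=4 even, 2≤2≤2.
N = 5·1·5 = 25
Δ = 0!·4!·0!/5! = 1/5
Racah Σ t=0..0: t=0:+1/4 = 1/4
⇒ 3j(2 0 2; 0 0 0)² = 1/5, sgn +1
Racah Σ t=0..0: t=0:+1/6 = 1/6
⇒ 3j(2 0 2; 1 0 -1)² = 1/5, sgn -1
4πI² = N·(3j₀)²·(3jₘ)² = 1/1
I = -1·√(1/4π) = -0.28209479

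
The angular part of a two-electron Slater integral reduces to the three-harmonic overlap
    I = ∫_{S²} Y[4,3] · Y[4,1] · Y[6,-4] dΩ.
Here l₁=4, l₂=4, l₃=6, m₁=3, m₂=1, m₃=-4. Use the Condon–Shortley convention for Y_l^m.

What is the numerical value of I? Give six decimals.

Checks pass: Σm=0; 14 even; l₃=6∈[0,8].
(2·4+1)(2·4+1)(2·6+1) = 1053
Δ: 2! 6! 6! / 15! → 1/1261260
sum: t=0:+1/4608 t=1:−1/1296 t=2:+1/4608 = -7/20736
3j²(4 4 6; 0 0 0) = Δ·Π!·Σ² = 20/1287  (sign -1)
sum: t=0:+1/28800 t=1:−1/34560 = 1/172800
3j²(4 4 6; 3 1 -4) = Δ·Π!·Σ² = 1/1430  (sign +1)
combine: 4πI² = 1053·20/1287·1/1430 = 18/1573
take √, sign -1: I = -0.03017637

-0.030176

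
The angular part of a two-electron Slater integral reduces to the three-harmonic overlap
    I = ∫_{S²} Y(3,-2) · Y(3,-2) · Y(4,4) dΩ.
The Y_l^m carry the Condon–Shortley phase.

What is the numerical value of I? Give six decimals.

0.214561

Checks pass: Σm=0; 10 even; l₃=4∈[0,6].
(2·3+1)(2·3+1)(2·4+1) = 441
Δ: 2! 4! 4! / 11! → 1/34650
sum: t=0:+1/72 t=1:−1/16 t=2:+1/72 = -5/144
3j²(3 3 4; 0 0 0) = Δ·Π!·Σ² = 2/77  (sign -1)
sum: t=1:−1/576 = -1/576
3j²(3 3 4; -2 -2 4) = Δ·Π!·Σ² = 5/99  (sign -1)
combine: 4πI² = 441·2/77·5/99 = 70/121
take √, sign +1: I = 0.21456131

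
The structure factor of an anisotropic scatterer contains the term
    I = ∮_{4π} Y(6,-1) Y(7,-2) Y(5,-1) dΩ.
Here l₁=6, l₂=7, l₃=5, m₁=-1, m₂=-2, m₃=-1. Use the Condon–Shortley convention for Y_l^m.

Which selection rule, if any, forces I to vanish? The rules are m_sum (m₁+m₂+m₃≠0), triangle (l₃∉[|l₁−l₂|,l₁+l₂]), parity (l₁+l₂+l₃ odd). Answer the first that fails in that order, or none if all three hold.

m₁+m₂+m₃ = -1 − 2 − 1 = -4  ✗
triangle: |6−7|=1 ≤ l₃=5 ≤ 6+7=13
parity: l₁+l₂+l₃ = 18 is even

m_sum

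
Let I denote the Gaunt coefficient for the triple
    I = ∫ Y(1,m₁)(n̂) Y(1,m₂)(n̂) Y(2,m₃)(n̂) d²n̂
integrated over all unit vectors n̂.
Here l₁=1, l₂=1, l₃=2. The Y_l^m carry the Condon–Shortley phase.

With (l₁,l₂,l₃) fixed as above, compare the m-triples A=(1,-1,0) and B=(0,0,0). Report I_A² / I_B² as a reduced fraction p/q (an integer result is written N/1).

Shared (l₁,l₂,l₃)=(1,1,2): N and (l;000)² cancel in I_A²/I_B².
A: Δ = 0!·2!·2!/5! = 1/30; Racah Σ t=0..0: t=0:+1/4 = 1/4; ⇒ 3j(1 1 2; 1 -1 0)² = 1/30, sgn +1
B: Δ = 0!·2!·2!/5! = 1/30; Racah Σ t=0..0: t=0:+1/1 = 1/1; ⇒ 3j(1 1 2; 0 0 0)² = 2/15, sgn +1
I_A²/I_B² = (1/30)/(2/15) = 1/4

1/4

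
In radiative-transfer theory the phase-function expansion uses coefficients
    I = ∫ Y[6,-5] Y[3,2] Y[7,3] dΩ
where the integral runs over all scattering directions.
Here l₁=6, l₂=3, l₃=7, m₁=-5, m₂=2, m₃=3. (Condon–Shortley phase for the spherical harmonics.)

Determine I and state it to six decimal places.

0.120821

Checks pass: Σm=0; 16 even; l₃=7∈[3,9].
(2·6+1)(2·3+1)(2·7+1) = 1365
Δ: 2! 10! 4! / 17! → 1/2042040
sum: t=0:+1/207360 t=1:−1/57600 t=2:+1/207360 = -1/129600
3j²(6 3 7; 0 0 0) = Δ·Π!·Σ² = 168/12155  (sign +1)
sum: t=1:−1/87091200 t=2:+1/4354560 = 19/87091200
3j²(6 3 7; -5 2 3) = Δ·Π!·Σ² = 361/37128  (sign +1)
combine: 4πI² = 1365·168/12155·361/37128 = 7581/41327
take √, sign +1: I = 0.12082071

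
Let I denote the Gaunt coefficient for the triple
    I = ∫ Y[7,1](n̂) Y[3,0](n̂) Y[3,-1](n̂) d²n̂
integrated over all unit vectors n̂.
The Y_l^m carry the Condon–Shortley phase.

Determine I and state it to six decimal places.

0.000000

triangle: need 4≤l₃≤10, have 3; I=0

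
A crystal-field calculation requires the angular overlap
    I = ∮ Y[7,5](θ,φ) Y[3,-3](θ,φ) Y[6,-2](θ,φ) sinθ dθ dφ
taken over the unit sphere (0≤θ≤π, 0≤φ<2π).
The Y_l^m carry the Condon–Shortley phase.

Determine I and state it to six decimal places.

0.180980

Checks pass: Σm=0; 16 even; l₃=6∈[4,10].
(2·7+1)(2·3+1)(2·6+1) = 1365
Δ: 4! 10! 2! / 17! → 1/2042040
sum: t=1:−1/207360 t=2:+1/57600 t=3:−1/207360 = 1/129600
3j²(7 3 6; 0 0 0) = Δ·Π!·Σ² = 168/12155  (sign +1)
sum: t=0:+1/3870720 = 1/3870720
3j²(7 3 6; 5 -3 -2) = Δ·Π!·Σ² = 135/6188  (sign +1)
combine: 4πI² = 1365·168/12155·135/6188 = 17010/41327
take √, sign +1: I = 0.18097988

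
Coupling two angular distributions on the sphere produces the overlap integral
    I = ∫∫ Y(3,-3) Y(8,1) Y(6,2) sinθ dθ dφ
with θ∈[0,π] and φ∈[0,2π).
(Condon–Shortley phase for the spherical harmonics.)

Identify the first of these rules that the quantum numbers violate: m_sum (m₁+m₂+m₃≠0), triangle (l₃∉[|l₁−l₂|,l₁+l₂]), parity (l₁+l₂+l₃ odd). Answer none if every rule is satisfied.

Σmᵢ = 0  ✓
l₃∈[|l₁−l₂|,l₁+l₂]=[5,11], have l₃=6  ✓
Σlᵢ = 17 ⇒ odd  ✗

parity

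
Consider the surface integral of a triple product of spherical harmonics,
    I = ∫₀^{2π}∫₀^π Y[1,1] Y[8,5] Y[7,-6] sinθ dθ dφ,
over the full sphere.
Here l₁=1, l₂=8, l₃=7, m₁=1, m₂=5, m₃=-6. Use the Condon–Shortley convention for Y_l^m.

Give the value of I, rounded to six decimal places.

-0.052996

m-sum 0 ✓  L=16 even ✓  7≤7≤9 ✓
Π(2lᵢ+1) = 3×17×15 = 765
triangle coeff Δ(1,8,7) = 1/2040
Σ_t [1,1]: t=1:−1/25401600 = -1/25401600
(3j)²=8/255 [(1 8 7; 0 0 0)], sign=+1
Σ_t [0,0]: t=0:+1/12454041600 = 1/12454041600
(3j)²=1/680 [(1 8 7; 1 5 -6)], sign=-1
⇒ 4πI² = 3/85
I = (-1)√(3/85/(4π)) = -0.05299638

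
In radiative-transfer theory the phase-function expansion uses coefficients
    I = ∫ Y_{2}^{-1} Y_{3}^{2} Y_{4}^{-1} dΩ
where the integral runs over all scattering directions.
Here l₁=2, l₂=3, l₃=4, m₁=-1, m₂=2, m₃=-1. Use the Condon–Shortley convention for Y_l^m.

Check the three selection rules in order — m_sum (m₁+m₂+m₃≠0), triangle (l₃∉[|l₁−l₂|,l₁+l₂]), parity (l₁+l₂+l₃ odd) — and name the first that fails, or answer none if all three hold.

parity

Σmᵢ = 0  ✓
l₃∈[|l₁−l₂|,l₁+l₂]=[1,5], have l₃=4  ✓
Σlᵢ = 9 ⇒ odd  ✗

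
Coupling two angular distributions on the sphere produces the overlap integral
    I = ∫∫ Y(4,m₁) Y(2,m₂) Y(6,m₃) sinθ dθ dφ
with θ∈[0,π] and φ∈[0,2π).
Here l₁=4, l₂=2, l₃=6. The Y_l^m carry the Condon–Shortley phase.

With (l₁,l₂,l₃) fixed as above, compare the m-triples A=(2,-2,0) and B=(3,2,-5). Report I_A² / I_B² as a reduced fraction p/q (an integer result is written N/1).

Same 4,2,6: normalisation and zero-m 3j drop out of the ratio.
A: Δ: 0! 8! 4! / 13! → 1/6435; sum: t=0:+1/34560 = 1/34560; 3j²(4 2 6; 2 -2 0) = Δ·Π!·Σ² = 1/429  (sign +1)
B: Δ: 0! 8! 4! / 13! → 1/6435; sum: t=0:+1/120960 = 1/120960; 3j²(4 2 6; 3 2 -5) = Δ·Π!·Σ² = 2/39  (sign -1)
I_A²/I_B² = (1/429)/(2/39) = 1/22

1/22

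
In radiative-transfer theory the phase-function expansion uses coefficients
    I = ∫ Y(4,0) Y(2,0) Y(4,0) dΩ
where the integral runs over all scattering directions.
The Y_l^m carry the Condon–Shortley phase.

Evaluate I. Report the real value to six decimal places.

m-sum 0 ✓  L=10 even ✓  2≤4≤6 ✓
Π(2lᵢ+1) = 9×5×9 = 405
triangle coeff Δ(4,2,4) = 1/13860
Σ_t [0,2]: t=0:+1/192 t=1:−1/36 t=2:+1/192 = -5/288
(3j)²=20/693 [(4 2 4; 0 0 0)], sign=-1
(m-triple is (0,0,0) — same symbol as above.)
⇒ 4πI² = 2000/5929
I = (+1)√(2000/5929/(4π)) = 0.16383977

0.163840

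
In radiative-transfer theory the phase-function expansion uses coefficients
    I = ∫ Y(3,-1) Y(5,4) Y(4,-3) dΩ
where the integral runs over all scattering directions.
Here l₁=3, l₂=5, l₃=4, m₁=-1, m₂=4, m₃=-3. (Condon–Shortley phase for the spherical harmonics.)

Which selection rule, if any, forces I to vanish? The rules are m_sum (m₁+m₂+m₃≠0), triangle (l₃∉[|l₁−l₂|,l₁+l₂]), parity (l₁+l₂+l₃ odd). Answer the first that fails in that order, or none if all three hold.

none

azimuthal sum: -1 + 4 − 3 = 0  ✓
2 ≤ 4 ≤ 8 (triangle on l)  ✓
L = 3 + 5 + 4 = 12 (even)  ✓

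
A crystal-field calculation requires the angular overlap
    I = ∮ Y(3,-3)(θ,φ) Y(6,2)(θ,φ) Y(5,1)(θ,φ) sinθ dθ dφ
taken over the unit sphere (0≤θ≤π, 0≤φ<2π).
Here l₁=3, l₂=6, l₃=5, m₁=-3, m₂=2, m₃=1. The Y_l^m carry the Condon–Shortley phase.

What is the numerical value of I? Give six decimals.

Checks pass: Σm=0; 14 even; l₃=5∈[3,9].
(2·3+1)(2·6+1)(2·5+1) = 1001
Δ: 4! 2! 8! / 15! → 1/675675
sum: t=1:−1/8640 t=2:+1/2304 t=3:−1/8640 = 7/34560
3j²(3 6 5; 0 0 0) = Δ·Π!·Σ² = 7/429  (sign -1)
sum: t=4:+1/27648 = 1/27648
3j²(3 6 5; -3 2 1) = Δ·Π!·Σ² = 10/429  (sign +1)
combine: 4πI² = 1001·7/429·10/429 = 490/1287
take √, sign -1: I = -0.17406195

-0.174062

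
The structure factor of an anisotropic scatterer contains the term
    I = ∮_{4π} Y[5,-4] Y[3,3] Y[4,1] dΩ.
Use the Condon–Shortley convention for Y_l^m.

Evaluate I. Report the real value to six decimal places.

-0.186208

Rules hold: Σm=0, L=12 even, 2≤4≤8.
N = 11·7·9 = 693
Δ = 4!·6!·2!/13! = 1/180180
Racah Σ t=1..3: t=1:−1/576 t=2:+1/144 t=3:−1/576 = 1/288
⇒ 3j(5 3 4; 0 0 0)² = 20/1001, sgn +1
Racah Σ t=4..4: t=4:+1/5760 = 1/5760
⇒ 3j(5 3 4; -4 3 1)² = 9/286, sgn -1
4πI² = N·(3j₀)²·(3jₘ)² = 810/1859
I = -1·√(0.435718/4π) = -0.18620781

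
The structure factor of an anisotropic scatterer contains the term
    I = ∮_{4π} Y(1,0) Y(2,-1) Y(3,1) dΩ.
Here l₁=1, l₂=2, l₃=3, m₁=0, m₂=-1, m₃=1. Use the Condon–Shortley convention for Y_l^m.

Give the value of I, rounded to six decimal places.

-0.233597

Rules hold: Σm=0, L=6 even, 1≤3≤3.
N = 3·5·7 = 105
Δ = 0!·2!·4!/7! = 1/105
Racah Σ t=0..0: t=0:+1/4 = 1/4
⇒ 3j(1 2 3; 0 0 0)² = 3/35, sgn -1
Racah Σ t=0..0: t=0:+1/6 = 1/6
⇒ 3j(1 2 3; 0 -1 1)² = 8/105, sgn +1
4πI² = N·(3j₀)²·(3jₘ)² = 24/35
I = -1·√(0.685714/4π) = -0.23359668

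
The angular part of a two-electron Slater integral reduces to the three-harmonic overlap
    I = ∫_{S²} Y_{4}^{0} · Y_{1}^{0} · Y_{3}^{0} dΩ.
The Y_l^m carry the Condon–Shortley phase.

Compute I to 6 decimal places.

Rules hold: Σm=0, L=8 even, 3≤3≤5.
N = 9·3·7 = 189
Δ = 2!·6!·0!/9! = 1/252
Racah Σ t=1..1: t=1:−1/36 = -1/36
⇒ 3j(4 1 3; 0 0 0)² = 4/63, sgn +1
(m-triple is (0,0,0) — same symbol as above.)
4πI² = N·(3j₀)²·(3jₘ)² = 16/21
I = +1·√(0.761905/4π) = 0.24623252

0.246233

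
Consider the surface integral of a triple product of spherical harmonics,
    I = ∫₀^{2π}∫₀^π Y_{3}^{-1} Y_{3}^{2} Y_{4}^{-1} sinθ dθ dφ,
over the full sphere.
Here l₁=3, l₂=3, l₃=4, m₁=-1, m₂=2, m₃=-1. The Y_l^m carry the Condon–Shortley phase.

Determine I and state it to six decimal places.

m-sum 0 ✓  L=10 even ✓  0≤4≤6 ✓
Π(2lᵢ+1) = 7×7×9 = 441
triangle coeff Δ(3,3,4) = 1/34650
Σ_t [0,2]: t=0:+1/72 t=1:−1/16 t=2:+1/72 = -5/144
(3j)²=2/77 [(3 3 4; 0 0 0)], sign=-1
Σ_t [1,2]: t=1:−1/144 t=2:+1/48 = 1/72
(3j)²=16/693 [(3 3 4; -1 2 -1)], sign=-1
⇒ 4πI² = 32/121
I = (+1)√(32/121/(4π)) = 0.14506992

0.145070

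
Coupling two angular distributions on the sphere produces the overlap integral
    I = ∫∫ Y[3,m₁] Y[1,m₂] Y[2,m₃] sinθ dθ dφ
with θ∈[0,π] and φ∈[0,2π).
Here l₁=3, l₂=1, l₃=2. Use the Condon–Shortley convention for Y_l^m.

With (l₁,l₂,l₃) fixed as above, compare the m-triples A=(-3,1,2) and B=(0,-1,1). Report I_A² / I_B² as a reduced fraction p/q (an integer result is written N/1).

Shared (l₁,l₂,l₃)=(3,1,2): N and (l;000)² cancel in I_A²/I_B².
A: Δ = 2!·4!·0!/7! = 1/105; Racah Σ t=2..2: t=2:+1/48 = 1/48; ⇒ 3j(3 1 2; -3 1 2)² = 1/7, sgn +1
B: Δ = 2!·4!·0!/7! = 1/105; Racah Σ t=0..0: t=0:+1/12 = 1/12; ⇒ 3j(3 1 2; 0 -1 1)² = 1/35, sgn -1
I_A²/I_B² = (1/7)/(1/35) = 5/1

5/1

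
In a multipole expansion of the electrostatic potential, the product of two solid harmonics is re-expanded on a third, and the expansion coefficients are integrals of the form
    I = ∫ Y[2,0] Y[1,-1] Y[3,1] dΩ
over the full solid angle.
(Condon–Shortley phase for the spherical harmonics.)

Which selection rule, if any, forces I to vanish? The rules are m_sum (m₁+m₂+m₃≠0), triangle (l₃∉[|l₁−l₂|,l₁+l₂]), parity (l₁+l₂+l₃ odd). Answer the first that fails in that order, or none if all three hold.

none

azimuthal sum: 0 − 1 + 1 = 0  ✓
1 ≤ 3 ≤ 3 (triangle on l)  ✓
L = 2 + 1 + 3 = 6 (even)  ✓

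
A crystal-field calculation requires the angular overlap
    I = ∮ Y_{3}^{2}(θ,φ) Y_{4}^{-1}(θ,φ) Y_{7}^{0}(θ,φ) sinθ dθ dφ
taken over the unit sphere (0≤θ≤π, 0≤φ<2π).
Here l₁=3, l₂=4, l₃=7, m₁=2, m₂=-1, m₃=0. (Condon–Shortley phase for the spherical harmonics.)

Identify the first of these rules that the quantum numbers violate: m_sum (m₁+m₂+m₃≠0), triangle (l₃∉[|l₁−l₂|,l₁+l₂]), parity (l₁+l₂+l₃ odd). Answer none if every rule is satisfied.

m_sum

m₁+m₂+m₃ = 2 − 1 + 0 = 1  ✗
triangle: |3−4|=1 ≤ l₃=7 ≤ 3+4=7
parity: l₁+l₂+l₃ = 14 is even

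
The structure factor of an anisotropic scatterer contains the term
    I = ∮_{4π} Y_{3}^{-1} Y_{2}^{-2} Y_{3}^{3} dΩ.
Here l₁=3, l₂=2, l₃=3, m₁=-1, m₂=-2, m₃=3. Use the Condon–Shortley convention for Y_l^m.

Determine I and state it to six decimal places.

Checks pass: Σm=0; 8 even; l₃=3∈[1,5].
(2·3+1)(2·2+1)(2·3+1) = 245
Δ: 2! 4! 2! / 9! → 1/3780
sum: t=0:+1/24 t=1:−1/4 t=2:+1/24 = -1/6
3j²(3 2 3; 0 0 0) = Δ·Π!·Σ² = 4/105  (sign +1)
sum: t=0:+1/96 = 1/96
3j²(3 2 3; -1 -2 3) = Δ·Π!·Σ² = 1/42  (sign +1)
combine: 4πI² = 245·4/105·1/42 = 2/9
take √, sign +1: I = 0.13298076

0.132981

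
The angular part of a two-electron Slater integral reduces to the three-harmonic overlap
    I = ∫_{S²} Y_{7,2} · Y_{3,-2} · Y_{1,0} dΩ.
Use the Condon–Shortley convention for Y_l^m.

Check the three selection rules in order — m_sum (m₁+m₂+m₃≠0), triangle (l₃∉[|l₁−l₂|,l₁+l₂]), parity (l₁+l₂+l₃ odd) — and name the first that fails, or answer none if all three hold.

triangle

m₁+m₂+m₃ = 2 − 2 + 0 = 0  ✓
triangle: |7−3|=4 ≤ l₃=1 ≤ 7+3=10  ✗
parity: l₁+l₂+l₃ = 11 is odd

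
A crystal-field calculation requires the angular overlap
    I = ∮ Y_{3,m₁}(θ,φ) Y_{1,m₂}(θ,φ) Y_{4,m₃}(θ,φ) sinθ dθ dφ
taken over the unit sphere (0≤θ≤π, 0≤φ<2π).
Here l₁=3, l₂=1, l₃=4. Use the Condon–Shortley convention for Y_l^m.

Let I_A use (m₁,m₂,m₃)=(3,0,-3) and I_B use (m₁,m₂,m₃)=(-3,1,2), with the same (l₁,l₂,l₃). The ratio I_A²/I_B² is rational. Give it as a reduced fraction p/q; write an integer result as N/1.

7/1

Same 3,1,4: normalisation and zero-m 3j drop out of the ratio.
A: Δ: 0! 6! 2! / 9! → 1/252; sum: t=0:+1/720 = 1/720; 3j²(3 1 4; 3 0 -3) = Δ·Π!·Σ² = 1/36  (sign -1)
B: Δ: 0! 6! 2! / 9! → 1/252; sum: t=0:+1/1440 = 1/1440; 3j²(3 1 4; -3 1 2) = Δ·Π!·Σ² = 1/252  (sign +1)
I_A²/I_B² = (1/36)/(1/252) = 7/1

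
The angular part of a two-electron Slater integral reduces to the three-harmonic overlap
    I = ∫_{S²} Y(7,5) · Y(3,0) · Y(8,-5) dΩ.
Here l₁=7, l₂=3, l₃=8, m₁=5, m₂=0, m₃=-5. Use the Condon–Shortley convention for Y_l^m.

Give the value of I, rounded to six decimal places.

0.109899

Checks pass: Σm=0; 18 even; l₃=8∈[4,10].
(2·7+1)(2·3+1)(2·8+1) = 1785
Δ: 2! 12! 4! / 19! → 1/5290740
sum: t=0:+1/7257600 t=1:−1/2073600 t=2:+1/7257600 = -1/4838400
3j²(7 3 8; 0 0 0) = Δ·Π!·Σ² = 252/20995  (sign -1)
sum: t=0:+1/87091200 t=1:−1/159667200 t=2:+1/5748019200 = 31/5748019200
3j²(7 3 8; 5 0 -5) = Δ·Π!·Σ² = 961/135660  (sign -1)
combine: 4πI² = 1785·252/20995·961/135660 = 60543/398905
take √, sign +1: I = 0.10989863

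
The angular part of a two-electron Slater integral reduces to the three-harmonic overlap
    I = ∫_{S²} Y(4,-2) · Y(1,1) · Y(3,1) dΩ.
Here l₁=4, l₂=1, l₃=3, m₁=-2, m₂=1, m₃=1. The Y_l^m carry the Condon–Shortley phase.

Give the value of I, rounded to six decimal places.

0.238414

m-sum 0 ✓  L=8 even ✓  3≤3≤5 ✓
Π(2lᵢ+1) = 9×3×7 = 189
triangle coeff Δ(4,1,3) = 1/252
Σ_t [1,1]: t=1:−1/36 = -1/36
(3j)²=4/63 [(4 1 3; 0 0 0)], sign=+1
Σ_t [2,2]: t=2:+1/96 = 1/96
(3j)²=5/84 [(4 1 3; -2 1 1)], sign=+1
⇒ 4πI² = 5/7
I = (+1)√(5/7/(4π)) = 0.23841361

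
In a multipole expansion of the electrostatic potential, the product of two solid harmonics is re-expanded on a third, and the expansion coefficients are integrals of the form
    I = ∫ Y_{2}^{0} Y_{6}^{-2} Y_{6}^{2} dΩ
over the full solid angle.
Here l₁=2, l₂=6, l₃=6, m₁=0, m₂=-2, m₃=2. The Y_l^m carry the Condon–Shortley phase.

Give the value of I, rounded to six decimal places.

Rules hold: Σm=0, L=14 even, 4≤6≤8.
N = 5·13·13 = 845
Δ = 2!·2!·10!/15! = 1/90090
Racah Σ t=0..2: t=0:+1/69120 t=1:−1/14400 t=2:+1/69120 = -7/172800
⇒ 3j(2 6 6; 0 0 0)² = 14/715, sgn -1
Racah Σ t=0..2: t=0:+1/69120 t=1:−1/30240 t=2:+1/322560 = -1/64512
⇒ 3j(2 6 6; 0 -2 2)² = 10/1001, sgn -1
4πI² = N·(3j₀)²·(3jₘ)² = 20/121
I = +1·√(0.165289/4π) = 0.11468784

0.114688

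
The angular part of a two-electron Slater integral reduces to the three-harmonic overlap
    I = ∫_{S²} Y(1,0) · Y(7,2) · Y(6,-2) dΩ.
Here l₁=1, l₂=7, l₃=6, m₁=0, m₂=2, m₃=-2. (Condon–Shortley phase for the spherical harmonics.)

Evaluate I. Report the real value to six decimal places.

0.234717

m-sum 0 ✓  L=14 even ✓  6≤6≤8 ✓
Π(2lᵢ+1) = 3×15×13 = 585
triangle coeff Δ(1,7,6) = 1/1365
Σ_t [1,1]: t=1:−1/518400 = -1/518400
(3j)²=7/195 [(1 7 6; 0 0 0)], sign=-1
Σ_t [1,1]: t=1:−1/967680 = -1/967680
(3j)²=3/91 [(1 7 6; 0 2 -2)], sign=-1
⇒ 4πI² = 9/13
I = (+1)√(9/13/(4π)) = 0.23471705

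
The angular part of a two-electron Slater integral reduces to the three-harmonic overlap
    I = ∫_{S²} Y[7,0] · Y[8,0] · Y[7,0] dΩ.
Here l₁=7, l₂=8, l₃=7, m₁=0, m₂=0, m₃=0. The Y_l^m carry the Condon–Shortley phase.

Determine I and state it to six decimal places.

Rules hold: Σm=0, L=22 even, 1≤7≤15.
N = 15·17·15 = 3825
Δ = 8!·6!·8!/23! = 1/22086194130
Racah Σ t=1..7: t=1:−1/18289152000 t=2:+1/248832000 t=3:−1/24883200 t=4:+1/11943936 t=5:−1/24883200 t=6:+1/248832000 t=7:−1/18289152000 = 11/975421440
⇒ 3j(7 8 7; 0 0 0)² = 1750/289731, sgn -1
(m-triple is (0,0,0) — same symbol as above.)
4πI² = N·(3j₀)²·(3jₘ)² = 76562500/548653937
I = +1·√(0.139546/4π) = 0.10537895

0.105379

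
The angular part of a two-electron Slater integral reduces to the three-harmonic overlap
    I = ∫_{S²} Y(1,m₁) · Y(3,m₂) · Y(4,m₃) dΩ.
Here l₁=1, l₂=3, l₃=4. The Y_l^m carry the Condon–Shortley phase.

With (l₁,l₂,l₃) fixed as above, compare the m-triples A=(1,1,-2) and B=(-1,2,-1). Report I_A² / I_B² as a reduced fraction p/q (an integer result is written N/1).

l's match ⇒ only the (l;m) 3-j factors differ between A and B.
A: triangle coeff Δ(1,3,4) = 1/252; Σ_t [0,0]: t=0:+1/96 = 1/96; (3j)²=5/84 [(1 3 4; 1 1 -2)], sign=+1
B: triangle coeff Δ(1,3,4) = 1/252; Σ_t [0,0]: t=0:+1/240 = 1/240; (3j)²=1/84 [(1 3 4; -1 2 -1)], sign=-1
I_A²/I_B² = (5/84)/(1/84) = 5/1

5/1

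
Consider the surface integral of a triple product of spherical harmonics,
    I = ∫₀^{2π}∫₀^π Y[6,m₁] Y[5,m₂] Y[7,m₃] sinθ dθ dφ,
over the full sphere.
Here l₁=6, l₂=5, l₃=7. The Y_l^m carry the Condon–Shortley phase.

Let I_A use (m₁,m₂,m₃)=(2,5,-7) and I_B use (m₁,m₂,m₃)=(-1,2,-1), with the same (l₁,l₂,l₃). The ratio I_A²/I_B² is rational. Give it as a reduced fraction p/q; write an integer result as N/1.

l's match ⇒ only the (l;m) 3-j factors differ between A and B.
A: triangle coeff Δ(6,5,7) = 1/174594420; Σ_t [4,4]: t=4:+1/696729600 = 1/696729600; (3j)²=7/1938 [(6 5 7; 2 5 -7)], sign=+1
B: triangle coeff Δ(6,5,7) = 1/174594420; Σ_t [1,4]: t=1:−1/6220800 t=2:+1/345600 t=3:−1/165888 t=4:+1/622080 = -7/4147200; (3j)²=2401/277134 [(6 5 7; -1 2 -1)], sign=-1
I_A²/I_B² = (7/1938)/(2401/277134) = 143/343

143/343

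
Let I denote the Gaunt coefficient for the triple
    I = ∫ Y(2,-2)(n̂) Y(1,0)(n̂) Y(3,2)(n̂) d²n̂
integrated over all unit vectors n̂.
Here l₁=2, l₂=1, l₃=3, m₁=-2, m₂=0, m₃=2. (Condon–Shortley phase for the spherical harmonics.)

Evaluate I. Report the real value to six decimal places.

m-sum 0 ✓  L=6 even ✓  1≤3≤3 ✓
Π(2lᵢ+1) = 5×3×7 = 105
triangle coeff Δ(2,1,3) = 1/105
Σ_t [0,0]: t=0:+1/4 = 1/4
(3j)²=3/35 [(2 1 3; 0 0 0)], sign=-1
Σ_t [0,0]: t=0:+1/24 = 1/24
(3j)²=1/21 [(2 1 3; -2 0 2)], sign=-1
⇒ 4πI² = 3/7
I = (+1)√(3/7/(4π)) = 0.18467439

0.184674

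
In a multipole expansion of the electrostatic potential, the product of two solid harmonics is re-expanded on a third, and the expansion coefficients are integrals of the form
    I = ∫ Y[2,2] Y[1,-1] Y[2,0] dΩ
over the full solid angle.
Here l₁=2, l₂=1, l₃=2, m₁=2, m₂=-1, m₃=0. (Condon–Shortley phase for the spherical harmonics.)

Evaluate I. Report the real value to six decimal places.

0.000000

Σmᵢ = 1 ≠ 0, so the φ-integral vanishes; I = 0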